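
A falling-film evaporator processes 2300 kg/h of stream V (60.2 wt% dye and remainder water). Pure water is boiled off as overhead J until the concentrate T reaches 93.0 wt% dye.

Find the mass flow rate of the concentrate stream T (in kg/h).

dye is conserved: 2300×0.602 = 1384.6 kg/h all reports to the concentrate.
Concentrate = 1384.6/(target fraction) = 1488.8 kg/h.

1489 kg/h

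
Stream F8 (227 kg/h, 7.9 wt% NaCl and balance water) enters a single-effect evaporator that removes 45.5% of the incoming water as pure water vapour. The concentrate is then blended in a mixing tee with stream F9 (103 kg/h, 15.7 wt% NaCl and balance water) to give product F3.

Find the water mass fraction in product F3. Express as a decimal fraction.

0.855

Vapour removed = 0.455×0.921×227 = 95.125 kg/h; concentrate = 131.87 kg/h.
water reaching the mixer = 113.94 (from concentrate) + 103×0.843 = 200.77 kg/h.
Product flow = 131.87 + 103 = 234.87 kg/h; water fraction = 0.855.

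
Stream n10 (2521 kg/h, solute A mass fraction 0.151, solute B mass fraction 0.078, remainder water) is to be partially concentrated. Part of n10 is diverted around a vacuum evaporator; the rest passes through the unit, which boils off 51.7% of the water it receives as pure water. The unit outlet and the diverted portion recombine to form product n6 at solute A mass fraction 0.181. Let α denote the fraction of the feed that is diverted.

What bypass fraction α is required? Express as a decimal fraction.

0.584

All 2521×0.151 = 380.67 kg/h of solute A reaches n6, so n6 = 380.67/0.181 = 2103.2 kg/h and vapour = 417.85 kg/h.
The evaporator receives (1−α)·2521 of feed at 0.771 water and removes 0.517 of that water:
0.517×0.771×(1−α)×2521 = 417.85
(1−α) = 417.85/1004.9 = 0.4158;  α = 0.5842.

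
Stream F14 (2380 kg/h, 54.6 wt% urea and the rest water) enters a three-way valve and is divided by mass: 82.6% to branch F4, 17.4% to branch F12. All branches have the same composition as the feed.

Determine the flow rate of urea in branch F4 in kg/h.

1073 kg/h

Branch F4 total = 0.826×2380 = 1965.9 kg/h.
urea in F4 = 0.546×1965.9 = 1073.4 kg/h.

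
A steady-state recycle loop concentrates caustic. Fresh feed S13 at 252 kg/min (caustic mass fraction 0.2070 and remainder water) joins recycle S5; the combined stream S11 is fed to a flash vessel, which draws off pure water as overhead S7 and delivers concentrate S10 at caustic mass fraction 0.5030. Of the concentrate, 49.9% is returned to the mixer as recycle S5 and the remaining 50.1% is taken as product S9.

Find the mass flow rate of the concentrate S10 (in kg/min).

Overall caustic balance (none leaves overhead): caustic in fresh feed = caustic in product, i.e. 252×0.207 = (1−0.499)·S10·0.503.
S10 = 52.164/(0.503×0.501) = 207 kg/min.

207 kg/min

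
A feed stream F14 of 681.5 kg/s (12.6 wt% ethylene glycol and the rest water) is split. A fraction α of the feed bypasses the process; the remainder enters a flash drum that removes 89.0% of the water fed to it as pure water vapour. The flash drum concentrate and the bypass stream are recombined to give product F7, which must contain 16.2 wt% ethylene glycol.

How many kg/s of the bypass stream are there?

All 681.5×0.126 = 85.869 kg/s of ethylene glycol reaches F7, so F7 = 85.869/0.162 = 530.06 kg/s and vapour = 151.44 kg/s.
The evaporator receives (1−α)·681.5 of feed at 0.874 water and removes 0.890 of that water:
0.890×0.874×(1−α)×681.5 = 151.44
(1−α) = 151.44/530.11 = 0.2857;  α = 0.7143.
Bypass flow = 0.7143×681.5 = 486.81 kg/s.

486.8 kg/s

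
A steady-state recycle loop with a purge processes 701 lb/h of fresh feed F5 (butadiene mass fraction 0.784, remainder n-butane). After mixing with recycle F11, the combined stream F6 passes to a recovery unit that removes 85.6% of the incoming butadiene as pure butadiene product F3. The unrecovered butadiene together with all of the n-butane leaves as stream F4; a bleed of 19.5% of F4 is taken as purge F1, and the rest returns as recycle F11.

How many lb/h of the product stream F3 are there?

532.1 lb/h

butadiene in F6: m_A = 701×0.784 + (1−0.195)·(1−0.856)·m_A, so m_A = 549.58/0.8841 = 621.65 lb/h.
Product F3 = 0.856×621.65 = 532.13 lb/h.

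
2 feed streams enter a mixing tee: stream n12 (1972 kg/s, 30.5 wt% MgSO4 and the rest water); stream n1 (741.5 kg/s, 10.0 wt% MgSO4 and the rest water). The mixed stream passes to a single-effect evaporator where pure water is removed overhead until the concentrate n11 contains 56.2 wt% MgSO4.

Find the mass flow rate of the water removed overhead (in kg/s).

1511 kg/s

MgSO4 entering = 1972×0.305 + 741.5×0.100 = 675.61 kg/s.
All MgSO4 reports to n11, so n11 = 675.61/0.562 = 1202.2 kg/s.
Total feed = 2713.5 kg/s; overhead = 2713.5 − 1202.2 = 1511.3 kg/s.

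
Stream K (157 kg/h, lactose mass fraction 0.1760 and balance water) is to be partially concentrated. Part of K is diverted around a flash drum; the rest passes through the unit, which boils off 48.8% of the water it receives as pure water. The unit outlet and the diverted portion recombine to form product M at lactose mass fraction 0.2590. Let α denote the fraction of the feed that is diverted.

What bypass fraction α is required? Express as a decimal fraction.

0.203

All 157×0.176 = 27.632 kg/h of lactose reaches M, so M = 27.632/0.259 = 106.69 kg/h and vapour = 50.313 kg/h.
The evaporator receives (1−α)·157 of feed at 0.824 water and removes 0.488 of that water:
0.488×0.824×(1−α)×157 = 50.313
(1−α) = 50.313/63.132 = 0.7970;  α = 0.2030.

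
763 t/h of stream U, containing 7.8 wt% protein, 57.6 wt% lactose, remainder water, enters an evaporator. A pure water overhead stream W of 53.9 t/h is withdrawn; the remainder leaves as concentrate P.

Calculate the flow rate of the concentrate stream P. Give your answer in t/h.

Concentrate = 763 − 53.9 = 709.1 t/h.

709.1 t/h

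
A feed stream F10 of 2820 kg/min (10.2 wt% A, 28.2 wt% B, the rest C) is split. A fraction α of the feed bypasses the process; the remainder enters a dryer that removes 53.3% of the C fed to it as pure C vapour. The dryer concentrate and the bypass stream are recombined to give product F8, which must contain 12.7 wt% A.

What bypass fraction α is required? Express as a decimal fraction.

0.400

All 2820×0.102 = 287.64 kg/min of A reaches F8, so F8 = 287.64/0.127 = 2264.9 kg/min and vapour = 555.12 kg/min.
The evaporator receives (1−α)·2820 of feed at 0.616 C and removes 0.533 of that C:
0.533×0.616×(1−α)×2820 = 555.12
(1−α) = 555.12/925.88 = 0.5996;  α = 0.4004.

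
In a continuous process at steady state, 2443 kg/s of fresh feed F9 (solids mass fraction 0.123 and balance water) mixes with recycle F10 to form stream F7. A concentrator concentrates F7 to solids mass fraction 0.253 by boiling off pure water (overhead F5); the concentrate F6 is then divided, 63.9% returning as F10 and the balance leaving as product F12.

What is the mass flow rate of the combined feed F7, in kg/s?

4545 kg/s

Overall solids balance (none leaves overhead): solids in fresh feed = solids in product, i.e. 2443×0.123 = (1−0.639)·F6·0.253.
F6 = 300.49/(0.253×0.361) = 3290 kg/s.
Recycle F10 = 0.639×3290 = 2102.3 kg/s.
Combined feed F7 = 2443 + 2102.3 = 4545.3 kg/s.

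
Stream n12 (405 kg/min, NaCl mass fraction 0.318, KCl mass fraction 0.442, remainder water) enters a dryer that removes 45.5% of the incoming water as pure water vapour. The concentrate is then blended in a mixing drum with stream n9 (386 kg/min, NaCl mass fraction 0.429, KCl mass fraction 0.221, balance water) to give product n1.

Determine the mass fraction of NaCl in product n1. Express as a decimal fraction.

0.394

Vapour removed = 0.455×0.240×405 = 44.226 kg/min; concentrate = 360.77 kg/min.
NaCl reaching the mixer = 128.79 (from concentrate) + 386×0.429 = 294.38 kg/min.
Product flow = 360.77 + 386 = 746.77 kg/min; NaCl fraction = 0.394.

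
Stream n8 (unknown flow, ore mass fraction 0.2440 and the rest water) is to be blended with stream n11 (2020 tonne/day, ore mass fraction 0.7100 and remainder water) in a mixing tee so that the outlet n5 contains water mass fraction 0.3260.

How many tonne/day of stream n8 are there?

169.1 tonne/day

Let n8 be the unknown flow. Total out = 2020 + n8.
water balance: 585.8 + 0.756·n8 = 0.326·(2020 + n8)
(0.756 − 0.326)·n8 = 0.326×2020 − 585.8 = 72.72
n8 = 72.72 / 0.430 = 169.12 tonne/day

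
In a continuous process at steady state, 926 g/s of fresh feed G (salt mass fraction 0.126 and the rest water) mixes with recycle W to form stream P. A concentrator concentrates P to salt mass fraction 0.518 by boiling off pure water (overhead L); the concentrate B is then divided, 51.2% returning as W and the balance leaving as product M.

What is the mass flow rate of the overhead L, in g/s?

700.8 g/s

Overall salt balance (none leaves overhead): salt in fresh feed = salt in product, i.e. 926×0.126 = (1−0.512)·B·0.518.
B = 116.68/(0.518×0.488) = 461.56 g/s.
Recycle W = 0.512×461.56 = 236.32 g/s.
Combined feed P = 926 + 236.32 = 1162.3 g/s.
Overhead L = P − B = 1162.3 − 461.56 = 700.76 g/s.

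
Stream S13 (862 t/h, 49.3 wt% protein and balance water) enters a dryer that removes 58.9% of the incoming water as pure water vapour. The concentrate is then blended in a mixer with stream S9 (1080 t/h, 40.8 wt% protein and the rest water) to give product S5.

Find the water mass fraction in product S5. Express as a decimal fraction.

0.4862

Vapour removed = 0.589×0.507×862 = 257.41 t/h; concentrate = 604.59 t/h.
water reaching the mixer = 179.62 (from concentrate) + 1080×0.592 = 818.98 t/h.
Product flow = 604.59 + 1080 = 1684.6 t/h; water fraction = 0.4862.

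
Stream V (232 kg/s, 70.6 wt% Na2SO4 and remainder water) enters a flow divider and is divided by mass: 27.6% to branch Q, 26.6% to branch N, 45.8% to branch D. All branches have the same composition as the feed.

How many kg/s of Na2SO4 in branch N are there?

Branch N total = 0.266×232 = 61.712 kg/s.
Na2SO4 in N = 0.706×61.712 = 43.569 kg/s.

43.57 kg/s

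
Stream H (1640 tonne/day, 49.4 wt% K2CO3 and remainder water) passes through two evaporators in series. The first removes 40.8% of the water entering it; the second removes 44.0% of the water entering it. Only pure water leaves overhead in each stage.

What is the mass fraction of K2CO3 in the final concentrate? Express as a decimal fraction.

water in feed = 1640×0.506 = 829.84 tonne/day.
After stage 1: water left = (1−0.408)×829.84 = 491.27; stream total = 1301.4 tonne/day.
After stage 2: water left = (1−0.440)×491.27 = 275.11; final concentrate = 1085.3 tonne/day.
K2CO3 fraction = 810.16/1085.3 = 0.7465.

0.7465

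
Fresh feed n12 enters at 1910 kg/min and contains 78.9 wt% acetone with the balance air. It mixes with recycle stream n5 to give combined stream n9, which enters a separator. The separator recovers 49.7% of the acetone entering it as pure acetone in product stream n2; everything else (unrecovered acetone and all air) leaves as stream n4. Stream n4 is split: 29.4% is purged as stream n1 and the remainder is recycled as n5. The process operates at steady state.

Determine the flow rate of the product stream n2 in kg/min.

1161 kg/min

acetone in n9: m_A = 1910×0.789 + (1−0.294)·(1−0.497)·m_A, so m_A = 1507/0.6449 = 2336.8 kg/min.
Product n2 = 0.497×2336.8 = 1161.4 kg/min.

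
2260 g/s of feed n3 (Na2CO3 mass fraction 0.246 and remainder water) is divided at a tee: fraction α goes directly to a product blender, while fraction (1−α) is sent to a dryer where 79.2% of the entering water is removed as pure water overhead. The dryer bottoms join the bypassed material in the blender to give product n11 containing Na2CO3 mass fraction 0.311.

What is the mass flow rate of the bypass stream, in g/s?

1469 g/s

All 2260×0.246 = 555.96 g/s of Na2CO3 reaches n11, so n11 = 555.96/0.311 = 1787.7 g/s and vapour = 472.35 g/s.
The evaporator receives (1−α)·2260 of feed at 0.754 water and removes 0.792 of that water:
0.792×0.754×(1−α)×2260 = 472.35
(1−α) = 472.35/1349.6 = 0.3500;  α = 0.6500.
Bypass flow = 0.6500×2260 = 1469 g/s.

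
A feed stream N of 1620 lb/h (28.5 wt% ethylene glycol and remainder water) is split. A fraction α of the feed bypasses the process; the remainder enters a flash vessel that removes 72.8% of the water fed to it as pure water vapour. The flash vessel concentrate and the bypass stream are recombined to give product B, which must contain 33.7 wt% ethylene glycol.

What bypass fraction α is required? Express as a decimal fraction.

All 1620×0.285 = 461.7 lb/h of ethylene glycol reaches B, so B = 461.7/0.337 = 1370 lb/h and vapour = 249.97 lb/h.
The evaporator receives (1−α)·1620 of feed at 0.715 water and removes 0.728 of that water:
0.728×0.715×(1−α)×1620 = 249.97
(1−α) = 249.97/843.24 = 0.2964;  α = 0.7036.

0.704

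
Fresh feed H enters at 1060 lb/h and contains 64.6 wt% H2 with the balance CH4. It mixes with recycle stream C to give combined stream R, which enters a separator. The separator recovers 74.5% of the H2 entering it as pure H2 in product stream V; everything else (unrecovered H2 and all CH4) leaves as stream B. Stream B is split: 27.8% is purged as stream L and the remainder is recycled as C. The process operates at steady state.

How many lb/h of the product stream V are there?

H2 in R: m_A = 1060×0.646 + (1−0.278)·(1−0.745)·m_A, so m_A = 684.76/0.8159 = 839.28 lb/h.
Product V = 0.745×839.28 = 625.26 lb/h.

625.3 lb/h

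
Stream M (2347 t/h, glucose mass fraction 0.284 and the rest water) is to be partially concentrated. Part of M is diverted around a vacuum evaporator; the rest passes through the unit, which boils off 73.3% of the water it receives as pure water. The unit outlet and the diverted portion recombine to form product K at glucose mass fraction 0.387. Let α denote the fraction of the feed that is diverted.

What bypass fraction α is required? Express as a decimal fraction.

0.493

All 2347×0.284 = 666.55 t/h of glucose reaches K, so K = 666.55/0.387 = 1722.3 t/h and vapour = 624.65 t/h.
The evaporator receives (1−α)·2347 of feed at 0.716 water and removes 0.733 of that water:
0.733×0.716×(1−α)×2347 = 624.65
(1−α) = 624.65/1231.8 = 0.5071;  α = 0.4929.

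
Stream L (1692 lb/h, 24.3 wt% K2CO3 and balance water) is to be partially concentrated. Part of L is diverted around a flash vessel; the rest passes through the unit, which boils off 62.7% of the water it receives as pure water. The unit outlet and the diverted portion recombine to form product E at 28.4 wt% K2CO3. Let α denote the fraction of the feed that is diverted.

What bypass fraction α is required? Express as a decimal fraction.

0.696

All 1692×0.243 = 411.16 lb/h of K2CO3 reaches E, so E = 411.16/0.284 = 1447.7 lb/h and vapour = 244.27 lb/h.
The evaporator receives (1−α)·1692 of feed at 0.757 water and removes 0.627 of that water:
0.627×0.757×(1−α)×1692 = 244.27
(1−α) = 244.27/803.09 = 0.3042;  α = 0.6958.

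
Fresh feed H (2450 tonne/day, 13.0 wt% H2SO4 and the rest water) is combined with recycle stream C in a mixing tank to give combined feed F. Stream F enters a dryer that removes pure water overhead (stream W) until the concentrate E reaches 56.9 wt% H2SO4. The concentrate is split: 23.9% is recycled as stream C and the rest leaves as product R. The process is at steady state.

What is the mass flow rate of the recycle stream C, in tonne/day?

175.8 tonne/day

Overall H2SO4 balance (none leaves overhead): H2SO4 in fresh feed = H2SO4 in product, i.e. 2450×0.130 = (1−0.239)·E·0.569.
E = 318.5/(0.569×0.761) = 735.55 tonne/day.
Recycle C = 0.239×735.55 = 175.8 tonne/day.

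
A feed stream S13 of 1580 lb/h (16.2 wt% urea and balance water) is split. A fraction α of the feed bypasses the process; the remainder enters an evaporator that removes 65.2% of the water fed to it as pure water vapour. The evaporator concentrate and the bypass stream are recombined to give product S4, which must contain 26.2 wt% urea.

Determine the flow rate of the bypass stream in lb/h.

476.3 lb/h

All 1580×0.162 = 255.96 lb/h of urea reaches S4, so S4 = 255.96/0.262 = 976.95 lb/h and vapour = 603.05 lb/h.
The evaporator receives (1−α)·1580 of feed at 0.838 water and removes 0.652 of that water:
0.652×0.838×(1−α)×1580 = 603.05
(1−α) = 603.05/863.27 = 0.6986;  α = 0.3014.
Bypass flow = 0.3014×1580 = 476.27 lb/h.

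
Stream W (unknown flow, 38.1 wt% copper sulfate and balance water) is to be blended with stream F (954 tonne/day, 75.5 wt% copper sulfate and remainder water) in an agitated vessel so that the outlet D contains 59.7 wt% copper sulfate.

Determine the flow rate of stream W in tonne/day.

697.8 tonne/day

Let W be the unknown flow. Total out = 954 + W.
copper sulfate balance: 720.27 + 0.381·W = 0.597·(954 + W)
(0.381 − 0.597)·W = 0.597×954 − 720.27 = -150.73
W = -150.73 / -0.216 = 697.83 tonne/day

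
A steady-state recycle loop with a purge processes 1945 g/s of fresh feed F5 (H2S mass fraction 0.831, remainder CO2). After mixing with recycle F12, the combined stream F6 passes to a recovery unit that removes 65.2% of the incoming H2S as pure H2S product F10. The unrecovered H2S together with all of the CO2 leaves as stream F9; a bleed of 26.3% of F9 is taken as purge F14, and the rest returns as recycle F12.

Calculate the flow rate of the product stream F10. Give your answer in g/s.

H2S in F6: m_A = 1945×0.831 + (1−0.263)·(1−0.652)·m_A, so m_A = 1616.3/0.7435 = 2173.8 g/s.
Product F10 = 0.652×2173.8 = 1417.3 g/s.

1417 g/s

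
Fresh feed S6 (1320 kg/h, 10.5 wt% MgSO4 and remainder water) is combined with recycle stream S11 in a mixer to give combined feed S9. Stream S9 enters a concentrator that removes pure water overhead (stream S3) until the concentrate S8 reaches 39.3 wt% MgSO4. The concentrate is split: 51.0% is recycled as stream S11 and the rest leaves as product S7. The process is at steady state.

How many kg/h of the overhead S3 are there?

967.3 kg/h

Overall MgSO4 balance (none leaves overhead): MgSO4 in fresh feed = MgSO4 in product, i.e. 1320×0.105 = (1−0.510)·S8·0.393.
S8 = 138.6/(0.393×0.490) = 719.74 kg/h.
Recycle S11 = 0.510×719.74 = 367.07 kg/h.
Combined feed S9 = 1320 + 367.07 = 1687.1 kg/h.
Overhead S3 = S9 − S8 = 1687.1 − 719.74 = 967.33 kg/h.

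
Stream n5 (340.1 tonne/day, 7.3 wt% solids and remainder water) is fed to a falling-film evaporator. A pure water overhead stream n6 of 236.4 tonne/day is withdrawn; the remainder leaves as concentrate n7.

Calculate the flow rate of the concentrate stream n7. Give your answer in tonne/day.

103.7 tonne/day

Concentrate = 340.1 − 236.4 = 103.7 tonne/day.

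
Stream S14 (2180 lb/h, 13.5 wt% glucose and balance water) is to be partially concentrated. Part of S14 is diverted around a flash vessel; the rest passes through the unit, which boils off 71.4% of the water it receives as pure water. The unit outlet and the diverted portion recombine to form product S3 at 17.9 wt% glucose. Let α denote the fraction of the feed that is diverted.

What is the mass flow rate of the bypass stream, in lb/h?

All 2180×0.135 = 294.3 lb/h of glucose reaches S3, so S3 = 294.3/0.179 = 1644.1 lb/h and vapour = 535.87 lb/h.
The evaporator receives (1−α)·2180 of feed at 0.865 water and removes 0.714 of that water:
0.714×0.865×(1−α)×2180 = 535.87
(1−α) = 535.87/1346.4 = 0.3980;  α = 0.6020.
Bypass flow = 0.6020×2180 = 1312.4 lb/h.

1312 lb/h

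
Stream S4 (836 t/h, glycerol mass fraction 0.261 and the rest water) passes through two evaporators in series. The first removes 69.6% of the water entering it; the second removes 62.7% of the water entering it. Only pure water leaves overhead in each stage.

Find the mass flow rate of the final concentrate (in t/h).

288.3 t/h

water in feed = 836×0.739 = 617.8 t/h.
After stage 1: water left = (1−0.696)×617.8 = 187.81; stream total = 406.01 t/h.
After stage 2: water left = (1−0.627)×187.81 = 70.054; final concentrate = 288.25 t/h.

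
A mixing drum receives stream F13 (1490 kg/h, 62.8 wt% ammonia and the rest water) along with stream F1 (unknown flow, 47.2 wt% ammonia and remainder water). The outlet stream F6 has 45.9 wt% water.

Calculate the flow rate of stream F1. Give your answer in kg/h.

1879 kg/h

Let F1 be the unknown flow. Total out = 1490 + F1.
water balance: 554.28 + 0.528·F1 = 0.459·(1490 + F1)
(0.528 − 0.459)·F1 = 0.459×1490 − 554.28 = 129.63
F1 = 129.63 / 0.069 = 1878.7 kg/h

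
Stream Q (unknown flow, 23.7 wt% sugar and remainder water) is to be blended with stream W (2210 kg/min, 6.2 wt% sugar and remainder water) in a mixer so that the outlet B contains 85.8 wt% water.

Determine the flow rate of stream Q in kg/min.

1861 kg/min

Let Q be the unknown flow. Total out = 2210 + Q.
water balance: 2073 + 0.763·Q = 0.858·(2210 + Q)
(0.763 − 0.858)·Q = 0.858×2210 − 2073 = -176.8
Q = -176.8 / -0.095 = 1861.1 kg/min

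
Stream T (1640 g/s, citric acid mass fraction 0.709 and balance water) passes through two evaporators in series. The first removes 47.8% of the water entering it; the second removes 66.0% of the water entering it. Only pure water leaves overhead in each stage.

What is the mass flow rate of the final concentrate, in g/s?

1247 g/s

water in feed = 1640×0.291 = 477.24 g/s.
After stage 1: water left = (1−0.478)×477.24 = 249.12; stream total = 1411.9 g/s.
After stage 2: water left = (1−0.660)×249.12 = 84.701; final concentrate = 1247.5 g/s.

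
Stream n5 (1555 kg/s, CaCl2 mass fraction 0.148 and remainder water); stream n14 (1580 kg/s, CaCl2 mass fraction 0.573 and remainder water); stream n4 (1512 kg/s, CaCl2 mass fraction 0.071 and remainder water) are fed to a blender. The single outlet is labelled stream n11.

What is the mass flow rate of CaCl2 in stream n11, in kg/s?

CaCl2 out = CaCl2 in = 1555×0.148 + 1580×0.573 + 1512×0.071 = 1242.8 kg/s.

1243 kg/s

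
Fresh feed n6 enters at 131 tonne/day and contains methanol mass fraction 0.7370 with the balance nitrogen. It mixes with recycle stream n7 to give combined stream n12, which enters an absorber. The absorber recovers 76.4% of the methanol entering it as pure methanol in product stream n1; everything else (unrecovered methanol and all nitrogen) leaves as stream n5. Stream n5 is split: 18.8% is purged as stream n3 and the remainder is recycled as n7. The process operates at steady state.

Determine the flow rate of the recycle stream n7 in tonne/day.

171.7 tonne/day

nitrogen enters only via n6 and leaves only via the purge: 131×0.263 = 0.188×(nitrogen in n5), and the absorber passes all nitrogen, so nitrogen in n12 = nitrogen in n5 = 183.26 tonne/day.
methanol in n12: m_A = 131×0.737 + (1−0.188)·(1−0.764)·m_A, so m_A = 96.547/0.8084 = 119.43 tonne/day.
n5 = (1−0.764)×119.43 + 183.26 = 211.45 tonne/day.
Recycle n7 = (1−0.188)×211.45 = 171.7 tonne/day.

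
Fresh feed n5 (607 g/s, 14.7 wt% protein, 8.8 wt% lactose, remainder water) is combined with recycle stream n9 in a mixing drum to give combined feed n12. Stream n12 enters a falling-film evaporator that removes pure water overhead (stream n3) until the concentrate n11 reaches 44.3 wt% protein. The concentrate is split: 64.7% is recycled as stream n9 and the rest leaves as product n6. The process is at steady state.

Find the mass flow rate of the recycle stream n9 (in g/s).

369.2 g/s

Overall protein balance (none leaves overhead): protein in fresh feed = protein in product, i.e. 607×0.147 = (1−0.647)·n11·0.443.
n11 = 89.229/(0.443×0.353) = 570.59 g/s.
Recycle n9 = 0.647×570.59 = 369.17 g/s.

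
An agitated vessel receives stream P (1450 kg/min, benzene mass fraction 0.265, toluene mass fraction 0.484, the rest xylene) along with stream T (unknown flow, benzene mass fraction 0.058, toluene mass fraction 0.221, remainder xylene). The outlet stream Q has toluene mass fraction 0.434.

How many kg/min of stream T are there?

Let T be the unknown flow. Total out = 1450 + T.
toluene balance: 701.8 + 0.221·T = 0.434·(1450 + T)
(0.221 − 0.434)·T = 0.434×1450 − 701.8 = -72.5
T = -72.5 / -0.213 = 340.38 kg/min

340.4 kg/min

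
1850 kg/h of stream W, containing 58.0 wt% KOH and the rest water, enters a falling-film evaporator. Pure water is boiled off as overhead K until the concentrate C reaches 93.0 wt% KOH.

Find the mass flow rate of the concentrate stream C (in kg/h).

1154 kg/h

KOH is conserved: 1850×0.580 = 1073 kg/h all reports to the concentrate.
Concentrate = 1073/(target fraction) = 1153.8 kg/h.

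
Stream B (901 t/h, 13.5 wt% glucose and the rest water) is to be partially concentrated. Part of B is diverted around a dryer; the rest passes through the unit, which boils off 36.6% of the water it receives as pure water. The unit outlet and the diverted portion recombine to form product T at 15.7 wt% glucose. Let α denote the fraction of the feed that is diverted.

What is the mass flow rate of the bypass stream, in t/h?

All 901×0.135 = 121.64 t/h of glucose reaches T, so T = 121.64/0.157 = 774.75 t/h and vapour = 126.25 t/h.
The evaporator receives (1−α)·901 of feed at 0.865 water and removes 0.366 of that water:
0.366×0.865×(1−α)×901 = 126.25
(1−α) = 126.25/285.25 = 0.4426;  α = 0.5574.
Bypass flow = 0.5574×901 = 502.2 t/h.

502.2 t/h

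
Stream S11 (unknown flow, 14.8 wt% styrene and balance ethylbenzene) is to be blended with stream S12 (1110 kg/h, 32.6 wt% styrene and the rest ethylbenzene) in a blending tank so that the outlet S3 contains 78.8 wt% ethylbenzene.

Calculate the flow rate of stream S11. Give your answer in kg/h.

Let S11 be the unknown flow. Total out = 1110 + S11.
ethylbenzene balance: 748.14 + 0.852·S11 = 0.788·(1110 + S11)
(0.852 − 0.788)·S11 = 0.788×1110 − 748.14 = 126.54
S11 = 126.54 / 0.064 = 1977.2 kg/h

1977 kg/h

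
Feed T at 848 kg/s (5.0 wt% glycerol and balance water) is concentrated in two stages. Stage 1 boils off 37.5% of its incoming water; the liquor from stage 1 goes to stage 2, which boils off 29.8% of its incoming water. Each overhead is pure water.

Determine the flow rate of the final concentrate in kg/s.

395.9 kg/s

water in feed = 848×0.950 = 805.6 kg/s.
After stage 1: water left = (1−0.375)×805.6 = 503.5; stream total = 545.9 kg/s.
After stage 2: water left = (1−0.298)×503.5 = 353.46; final concentrate = 395.86 kg/s.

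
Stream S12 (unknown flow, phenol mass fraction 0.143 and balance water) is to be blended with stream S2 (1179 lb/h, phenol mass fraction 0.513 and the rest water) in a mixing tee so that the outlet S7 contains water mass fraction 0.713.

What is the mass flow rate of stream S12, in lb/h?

1850 lb/h

Let S12 be the unknown flow. Total out = 1179 + S12.
water balance: 574.17 + 0.857·S12 = 0.713·(1179 + S12)
(0.857 − 0.713)·S12 = 0.713×1179 − 574.17 = 266.45
S12 = 266.45 / 0.144 = 1850.4 lb/h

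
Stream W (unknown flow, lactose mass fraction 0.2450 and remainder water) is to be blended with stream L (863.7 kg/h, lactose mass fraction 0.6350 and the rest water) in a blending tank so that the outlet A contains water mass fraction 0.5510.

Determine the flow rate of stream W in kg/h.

787.5 kg/h

Let W be the unknown flow. Total out = 863.7 + W.
water balance: 315.25 + 0.755·W = 0.551·(863.7 + W)
(0.755 − 0.551)·W = 0.551×863.7 − 315.25 = 160.65
W = 160.65 / 0.204 = 787.49 kg/h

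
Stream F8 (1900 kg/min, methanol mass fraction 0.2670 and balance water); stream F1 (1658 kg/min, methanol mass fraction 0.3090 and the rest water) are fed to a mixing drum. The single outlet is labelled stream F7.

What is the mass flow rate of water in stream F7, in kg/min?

2538 kg/min

water out = water in = 1900×0.733 + 1658×0.691 = 2538.4 kg/min.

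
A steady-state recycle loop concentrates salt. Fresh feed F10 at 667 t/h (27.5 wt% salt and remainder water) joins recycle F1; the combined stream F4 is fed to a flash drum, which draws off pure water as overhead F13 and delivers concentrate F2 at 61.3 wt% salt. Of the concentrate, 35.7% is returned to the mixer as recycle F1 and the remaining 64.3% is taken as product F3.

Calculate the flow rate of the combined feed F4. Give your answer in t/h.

833.1 t/h

Overall salt balance (none leaves overhead): salt in fresh feed = salt in product, i.e. 667×0.275 = (1−0.357)·F2·0.613.
F2 = 183.43/(0.613×0.643) = 465.36 t/h.
Recycle F1 = 0.357×465.36 = 166.13 t/h.
Combined feed F4 = 667 + 166.13 = 833.13 t/h.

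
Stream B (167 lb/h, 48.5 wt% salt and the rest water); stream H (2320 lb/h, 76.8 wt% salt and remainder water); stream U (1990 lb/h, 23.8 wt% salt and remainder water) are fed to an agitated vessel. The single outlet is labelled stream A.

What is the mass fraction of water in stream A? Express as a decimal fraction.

Total flow out = 167 + 2320 + 1990 = 4477 lb/h.
water in = 167×0.515 + 2320×0.232 + 1990×0.762 = 2140.6 lb/h.
water mass fraction in A = 2140.6/4477 = 0.4781.

0.4781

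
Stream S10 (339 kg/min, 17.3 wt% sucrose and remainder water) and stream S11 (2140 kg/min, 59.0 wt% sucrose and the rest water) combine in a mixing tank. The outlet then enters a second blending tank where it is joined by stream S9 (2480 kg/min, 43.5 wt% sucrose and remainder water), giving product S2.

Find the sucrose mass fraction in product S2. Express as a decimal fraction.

0.484

Overall, product flow = 4959 kg/min.
sucrose in = 339×0.173 + 2140×0.590 + 2480×0.435 = 2400 kg/min.
sucrose fraction in S2 = 0.484.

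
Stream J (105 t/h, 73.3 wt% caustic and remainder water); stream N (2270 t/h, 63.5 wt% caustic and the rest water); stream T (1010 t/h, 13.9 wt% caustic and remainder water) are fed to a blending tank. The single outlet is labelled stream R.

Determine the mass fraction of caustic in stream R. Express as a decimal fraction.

0.490

Total flow out = 105 + 2270 + 1010 = 3385 t/h.
caustic in = 105×0.733 + 2270×0.635 + 1010×0.139 = 1658.8 t/h.
caustic mass fraction in R = 1658.8/3385 = 0.490.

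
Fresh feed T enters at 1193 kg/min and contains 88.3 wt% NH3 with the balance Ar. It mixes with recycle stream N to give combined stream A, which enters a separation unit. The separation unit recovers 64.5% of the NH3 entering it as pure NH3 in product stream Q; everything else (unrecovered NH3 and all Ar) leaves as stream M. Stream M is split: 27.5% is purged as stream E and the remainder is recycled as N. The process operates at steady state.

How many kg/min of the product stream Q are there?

914.9 kg/min

NH3 in A: m_A = 1193×0.883 + (1−0.275)·(1−0.645)·m_A, so m_A = 1053.4/0.7426 = 1418.5 kg/min.
Product Q = 0.645×1418.5 = 914.94 kg/min.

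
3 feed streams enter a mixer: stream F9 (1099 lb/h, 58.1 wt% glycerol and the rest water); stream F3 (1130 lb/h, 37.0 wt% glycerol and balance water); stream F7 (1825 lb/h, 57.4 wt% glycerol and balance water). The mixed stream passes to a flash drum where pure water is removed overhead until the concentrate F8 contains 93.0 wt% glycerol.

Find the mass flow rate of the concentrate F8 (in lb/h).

2263 lb/h

glycerol entering = 1099×0.581 + 1130×0.370 + 1825×0.574 = 2104.2 lb/h.
All glycerol reports to F8, so F8 = 2104.2/0.930 = 2262.5 lb/h.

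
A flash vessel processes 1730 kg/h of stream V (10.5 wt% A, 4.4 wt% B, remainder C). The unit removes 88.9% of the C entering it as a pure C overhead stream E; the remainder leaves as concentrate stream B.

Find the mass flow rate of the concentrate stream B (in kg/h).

421.2 kg/h

C entering = 1730×0.851 = 1472.2 kg/h; overhead removed = 0.889×1472.2 = 1308.8 kg/h.
Concentrate = 1730 − 1308.8 = 421.19 kg/h.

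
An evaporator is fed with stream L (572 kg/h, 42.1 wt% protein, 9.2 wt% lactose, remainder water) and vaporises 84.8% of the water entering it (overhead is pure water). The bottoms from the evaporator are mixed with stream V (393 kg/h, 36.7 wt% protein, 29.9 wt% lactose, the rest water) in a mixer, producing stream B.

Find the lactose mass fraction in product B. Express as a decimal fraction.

Vapour removed = 0.848×0.487×572 = 236.22 kg/h; concentrate = 335.78 kg/h.
lactose reaching the mixer = 52.624 (from concentrate) + 393×0.299 = 170.13 kg/h.
Product flow = 335.78 + 393 = 728.78 kg/h; lactose fraction = 0.2334.

0.2334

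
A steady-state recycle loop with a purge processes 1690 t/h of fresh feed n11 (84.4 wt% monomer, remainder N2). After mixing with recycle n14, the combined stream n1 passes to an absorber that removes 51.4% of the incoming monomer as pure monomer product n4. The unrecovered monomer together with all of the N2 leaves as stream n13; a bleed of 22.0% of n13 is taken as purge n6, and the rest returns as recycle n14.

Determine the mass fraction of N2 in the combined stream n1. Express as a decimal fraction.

0.343

N2 enters only via n11 and leaves only via the purge: 1690×0.156 = 0.220×(N2 in n13), and the absorber passes all N2, so N2 in n1 = N2 in n13 = 1198.4 t/h.
monomer in n1: m_A = 1690×0.844 + (1−0.220)·(1−0.514)·m_A, so m_A = 1426.4/0.6209 = 2297.2 t/h.
n1 = 2297.2 + 1198.4 = 3495.5 t/h.
N2 fraction in n1 = 1198.4/3495.5 = 0.343.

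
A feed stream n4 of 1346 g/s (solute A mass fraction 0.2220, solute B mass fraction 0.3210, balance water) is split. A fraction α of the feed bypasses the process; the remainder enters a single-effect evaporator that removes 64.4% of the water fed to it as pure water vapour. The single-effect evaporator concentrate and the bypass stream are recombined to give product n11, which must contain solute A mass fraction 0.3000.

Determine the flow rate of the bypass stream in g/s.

All 1346×0.222 = 298.81 g/s of solute A reaches n11, so n11 = 298.81/0.300 = 996.04 g/s and vapour = 349.96 g/s.
The evaporator receives (1−α)·1346 of feed at 0.457 water and removes 0.644 of that water:
0.644×0.457×(1−α)×1346 = 349.96
(1−α) = 349.96/396.14 = 0.8834;  α = 0.1166.
Bypass flow = 0.1166×1346 = 156.91 g/s.

156.9 g/s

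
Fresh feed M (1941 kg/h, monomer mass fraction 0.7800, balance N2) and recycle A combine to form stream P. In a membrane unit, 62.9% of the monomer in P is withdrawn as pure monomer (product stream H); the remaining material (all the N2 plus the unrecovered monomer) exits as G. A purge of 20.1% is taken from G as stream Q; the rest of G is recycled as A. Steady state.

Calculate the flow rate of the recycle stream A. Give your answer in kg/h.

2335 kg/h

N2 enters only via M and leaves only via the purge: 1941×0.220 = 0.201×(N2 in G), and the membrane unit passes all N2, so N2 in P = N2 in G = 2124.5 kg/h.
monomer in P: m_A = 1941×0.780 + (1−0.201)·(1−0.629)·m_A, so m_A = 1514/0.7036 = 2151.9 kg/h.
G = (1−0.629)×2151.9 + 2124.5 = 2922.8 kg/h.
Recycle A = (1−0.201)×2922.8 = 2335.3 kg/h.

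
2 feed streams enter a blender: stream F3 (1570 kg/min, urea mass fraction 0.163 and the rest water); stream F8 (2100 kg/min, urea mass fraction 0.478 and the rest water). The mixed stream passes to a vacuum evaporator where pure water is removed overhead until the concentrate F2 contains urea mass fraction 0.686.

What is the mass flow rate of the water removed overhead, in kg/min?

1834 kg/min

urea entering = 1570×0.163 + 2100×0.478 = 1259.7 kg/min.
All urea reports to F2, so F2 = 1259.7/0.686 = 1836.3 kg/min.
Total feed = 3670 kg/min; overhead = 3670 − 1836.3 = 1833.7 kg/min.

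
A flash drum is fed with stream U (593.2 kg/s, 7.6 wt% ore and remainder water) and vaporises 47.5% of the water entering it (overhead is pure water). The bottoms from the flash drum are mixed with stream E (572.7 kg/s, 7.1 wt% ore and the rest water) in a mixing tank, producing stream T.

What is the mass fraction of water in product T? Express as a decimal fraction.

Vapour removed = 0.475×0.924×593.2 = 260.36 kg/s; concentrate = 332.84 kg/s.
water reaching the mixer = 287.76 (from concentrate) + 572.7×0.929 = 819.8 kg/s.
Product flow = 332.84 + 572.7 = 905.54 kg/s; water fraction = 0.905.

0.905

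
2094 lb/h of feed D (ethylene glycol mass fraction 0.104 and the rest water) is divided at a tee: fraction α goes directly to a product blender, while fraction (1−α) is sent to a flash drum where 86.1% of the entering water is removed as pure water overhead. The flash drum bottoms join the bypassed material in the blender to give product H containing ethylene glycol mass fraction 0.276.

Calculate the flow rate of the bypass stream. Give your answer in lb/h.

402.4 lb/h

All 2094×0.104 = 217.78 lb/h of ethylene glycol reaches H, so H = 217.78/0.276 = 789.04 lb/h and vapour = 1305 lb/h.
The evaporator receives (1−α)·2094 of feed at 0.896 water and removes 0.861 of that water:
0.861×0.896×(1−α)×2094 = 1305
(1−α) = 1305/1615.4 = 0.8078;  α = 0.1922.
Bypass flow = 0.1922×2094 = 402.45 lb/h.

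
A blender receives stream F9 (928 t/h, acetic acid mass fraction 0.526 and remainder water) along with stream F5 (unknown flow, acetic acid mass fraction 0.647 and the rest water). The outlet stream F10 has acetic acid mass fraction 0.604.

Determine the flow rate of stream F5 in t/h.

Let F5 be the unknown flow. Total out = 928 + F5.
acetic acid balance: 488.13 + 0.647·F5 = 0.604·(928 + F5)
(0.647 − 0.604)·F5 = 0.604×928 − 488.13 = 72.384
F5 = 72.384 / 0.043 = 1683.3 t/h

1683 t/h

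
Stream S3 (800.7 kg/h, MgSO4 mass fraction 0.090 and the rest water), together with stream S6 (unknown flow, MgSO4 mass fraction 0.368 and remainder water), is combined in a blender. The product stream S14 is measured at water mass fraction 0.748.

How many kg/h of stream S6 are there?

Let S6 be the unknown flow. Total out = 800.7 + S6.
water balance: 728.64 + 0.632·S6 = 0.748·(800.7 + S6)
(0.632 − 0.748)·S6 = 0.748×800.7 − 728.64 = -129.71
S6 = -129.71 / -0.116 = 1118.2 kg/h

1118 kg/h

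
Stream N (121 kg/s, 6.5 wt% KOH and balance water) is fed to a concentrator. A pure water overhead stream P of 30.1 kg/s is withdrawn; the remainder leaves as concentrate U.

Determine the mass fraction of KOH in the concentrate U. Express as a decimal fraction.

KOH is not removed: 121×0.065 = 7.865 kg/s of KOH enters U.
Concentrate = 121 − 30.1 = 90.9 kg/s.
Mass fraction = 7.865/90.9 = 0.087.

0.087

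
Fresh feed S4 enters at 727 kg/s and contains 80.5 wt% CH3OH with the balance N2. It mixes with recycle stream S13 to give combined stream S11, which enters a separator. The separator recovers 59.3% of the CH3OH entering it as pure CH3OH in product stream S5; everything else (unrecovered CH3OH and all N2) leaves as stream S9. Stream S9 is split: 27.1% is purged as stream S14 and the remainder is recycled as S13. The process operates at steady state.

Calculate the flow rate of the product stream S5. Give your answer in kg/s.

CH3OH in S11: m_A = 727×0.805 + (1−0.271)·(1−0.593)·m_A, so m_A = 585.24/0.7033 = 832.13 kg/s.
Product S5 = 0.593×832.13 = 493.45 kg/s.

493.5 kg/s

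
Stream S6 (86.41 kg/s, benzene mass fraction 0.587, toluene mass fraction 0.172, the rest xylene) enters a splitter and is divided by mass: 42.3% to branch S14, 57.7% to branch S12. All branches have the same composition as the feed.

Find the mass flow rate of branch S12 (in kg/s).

49.86 kg/s

Branch S12 flow = 0.577×86.41 = 49.859 kg/s.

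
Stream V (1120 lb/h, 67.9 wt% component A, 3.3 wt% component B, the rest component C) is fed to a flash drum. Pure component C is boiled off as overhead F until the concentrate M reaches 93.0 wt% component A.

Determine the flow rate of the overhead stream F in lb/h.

302.3 lb/h

component A is conserved: 1120×0.679 = 760.48 lb/h all reports to the concentrate.
Concentrate = 760.48/(target fraction) = 817.72 lb/h.
Overhead = 1120 − 817.72 = 302.28 lb/h.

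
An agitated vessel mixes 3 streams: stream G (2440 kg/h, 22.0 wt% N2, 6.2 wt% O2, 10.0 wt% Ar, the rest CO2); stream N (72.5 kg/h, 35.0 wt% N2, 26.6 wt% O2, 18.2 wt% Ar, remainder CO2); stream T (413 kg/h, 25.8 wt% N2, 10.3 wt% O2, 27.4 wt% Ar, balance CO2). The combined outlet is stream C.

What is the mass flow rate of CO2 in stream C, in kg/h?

1673 kg/h

CO2 out = CO2 in = 2440×0.618 + 72.5×0.202 + 413×0.365 = 1673.3 kg/h.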